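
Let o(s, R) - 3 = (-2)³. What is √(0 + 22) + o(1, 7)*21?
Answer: -105 + √22 ≈ -100.31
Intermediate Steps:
o(s, R) = -5 (o(s, R) = 3 + (-2)³ = 3 - 8 = -5)
√(0 + 22) + o(1, 7)*21 = √(0 + 22) - 5*21 = √22 - 105 = -105 + √22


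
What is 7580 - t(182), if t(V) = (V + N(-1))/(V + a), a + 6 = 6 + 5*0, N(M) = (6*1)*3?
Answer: 689680/91 ≈ 7578.9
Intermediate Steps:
N(M) = 18 (N(M) = 6*3 = 18)
a = 0 (a = -6 + (6 + 5*0) = -6 + (6 + 0) = -6 + 6 = 0)
t(V) = (18 + V)/V (t(V) = (V + 18)/(V + 0) = (18 + V)/V)
7580 - t(182) = 7580 - (18 + 182)/182 = 7580 - 200/182 = 7580 - 1*100/91 = 7580 - 100/91 = 689680/91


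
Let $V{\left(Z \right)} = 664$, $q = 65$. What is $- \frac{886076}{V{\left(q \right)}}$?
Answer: $- \frac{221519}{166} \approx -1334.5$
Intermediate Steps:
$- \frac{886076}{V{\left(q \right)}} = - \frac{886076}{664} = \left(-886076\right) \frac{1}{664} = - \frac{221519}{166}$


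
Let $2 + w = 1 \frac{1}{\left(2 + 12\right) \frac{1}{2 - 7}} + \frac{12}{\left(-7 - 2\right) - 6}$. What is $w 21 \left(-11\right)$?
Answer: $\frac{7293}{10} \approx 729.3$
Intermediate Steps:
$w = - \frac{221}{70}$ ($w = -2 + \left(1 \frac{1}{\left(2 + 12\right) \frac{1}{2 - 7}} + \frac{12}{\left(-7 - 2\right) - 6}\right) = -2 + \left(1 \frac{1}{14 \frac{1}{-5}} + \frac{12}{-9 - 6}\right) = -2 + \left(1 \frac{1}{14 \left(- \frac{1}{5}\right)} + \frac{12}{-15}\right) = -2 + \left(1 \frac{1}{- \frac{14}{5}} + 12 \left(- \frac{1}{15}\right)\right) = -2 + \left(1 \left(- \frac{5}{14}\right) - \frac{4}{5}\right) = -2 - \frac{81}{70} = - \frac{221}{70} \approx -3.1571$)
$w 21 \left(-11\right) = \left(- \frac{221}{70}\right) 21 \left(-11\right) = \left(- \frac{663}{10}\right) \left(-11\right) = \frac{7293}{10}$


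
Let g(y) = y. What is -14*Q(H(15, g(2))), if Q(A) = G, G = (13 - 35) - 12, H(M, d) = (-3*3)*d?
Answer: 476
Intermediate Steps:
H(M, d) = -9*d
G = -34 (G = -22 - 12 = -34)
Q(A) = -34
-14*Q(H(15, g(2))) = -14*(-34) = 476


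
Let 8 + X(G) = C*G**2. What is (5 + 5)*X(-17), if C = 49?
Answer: 141530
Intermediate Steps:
X(G) = -8 + 49*G**2
(5 + 5)*X(-17) = (5 + 5)*(-8 + 49*(-17)**2) = 10*(-8 + 49*289) = 10*(-8 + 14161) = 10*14153 = 141530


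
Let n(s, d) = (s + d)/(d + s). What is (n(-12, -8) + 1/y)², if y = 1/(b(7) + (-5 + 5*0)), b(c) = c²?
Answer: 2025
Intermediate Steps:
n(s, d) = 1 (n(s, d) = (d + s)/(d + s) = 1)
y = 1/44 (y = 1/(7² + (-5 + 5*0)) = 1/(49 + (-5 + 0)) = 1/(49 - 5) = 1/44 ≈ 0.022727)
(n(-12, -8) + 1/y)² = (1 + 1/(1/44))² = (1 + 44)² = 45² = 2025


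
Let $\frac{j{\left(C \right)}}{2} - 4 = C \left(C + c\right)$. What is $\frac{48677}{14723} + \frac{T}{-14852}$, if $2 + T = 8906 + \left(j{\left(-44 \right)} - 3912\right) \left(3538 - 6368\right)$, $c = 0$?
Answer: $- \frac{185364417}{54666499} \approx -3.3908$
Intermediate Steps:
$j{\left(C \right)} = 8 + 2 C^{2}$ ($j{\left(C \right)} = 8 + 2 C \left(C + 0\right) = 8 + 2 C C = 8 + 2 C^{2}$)
$T = 99464$ ($T = -2 + \left(8906 + \left(\left(8 + 2 \left(-44\right)^{2}\right) - 3912\right) \left(3538 - 6368\right)\right) = -2 + \left(8906 + \left(\left(8 + 2 \cdot 1936\right) - 3912\right) \left(-2830\right)\right) = -2 + \left(8906 + \left(\left(8 + 3872\right) - 3912\right) \left(-2830\right)\right) = -2 + \left(8906 + \left(3880 - 3912\right) \left(-2830\right)\right) = -2 + \left(8906 - -90560\right) = -2 + \left(8906 + 90560\right) = -2 + 99466 = 99464$)
$\frac{48677}{14723} + \frac{T}{-14852} = \frac{48677}{14723} + \frac{99464}{-14852} = 48677 \cdot \frac{1}{14723} + 99464 \left(- \frac{1}{14852}\right) = \frac{48677}{14723} - \frac{24866}{3713} = - \frac{185364417}{54666499}$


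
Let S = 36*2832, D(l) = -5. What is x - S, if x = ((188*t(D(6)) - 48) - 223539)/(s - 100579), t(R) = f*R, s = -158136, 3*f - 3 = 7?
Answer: -79128854879/776145 ≈ -1.0195e+5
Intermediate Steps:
f = 10/3 (f = 1 + (⅓)*7 = 1 + 7/3 = 10/3 ≈ 3.3333)
t(R) = 10*R/3
x = 680161/776145 (x = ((188*((10/3)*(-5)) - 48) - 223539)/(-158136 - 100579) = ((188*(-50/3) - 48) - 223539)/(-258715) = ((-9400/3 - 48) - 223539)*(-1/258715) = (-9544/3 - 223539)*(-1/258715) = -680161/3*(-1/258715) = 680161/776145 ≈ 0.87633)
S = 101952
x - S = 680161/776145 - 1*101952 = 680161/776145 - 101952 = -79128854879/776145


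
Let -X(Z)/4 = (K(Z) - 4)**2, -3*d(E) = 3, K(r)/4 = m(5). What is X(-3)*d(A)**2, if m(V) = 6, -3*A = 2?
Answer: -1600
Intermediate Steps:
A = -2/3 (A = -1/3*2 = -2/3 ≈ -0.66667)
K(r) = 24 (K(r) = 4*6 = 24)
d(E) = -1 (d(E) = -1/3*3 = -1)
X(Z) = -1600 (X(Z) = -4*(24 - 4)**2 = -4*20**2 = -4*400 = -1600)
X(-3)*d(A)**2 = -1600*(-1)**2 = -1600*1 = -1600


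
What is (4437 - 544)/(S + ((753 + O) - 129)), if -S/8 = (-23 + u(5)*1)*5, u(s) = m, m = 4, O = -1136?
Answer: 3893/248 ≈ 15.698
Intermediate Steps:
u(s) = 4
S = 760 (S = -8*(-23 + 4*1)*5 = -8*(-23 + 4)*5 = -(-152)*5 = -8*(-95) = 760)
(4437 - 544)/(S + ((753 + O) - 129)) = (4437 - 544)/(760 + ((753 - 1136) - 129)) = 3893/(760 + (-383 - 129)) = 3893/(760 - 512) = 3893/248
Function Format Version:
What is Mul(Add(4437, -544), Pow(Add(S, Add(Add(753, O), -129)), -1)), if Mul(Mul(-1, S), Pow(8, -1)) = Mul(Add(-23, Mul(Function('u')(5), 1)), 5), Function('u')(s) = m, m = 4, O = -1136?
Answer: Rational(3893, 248) ≈ 15.698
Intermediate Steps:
Function('u')(s) = 4
S = 760 (S = Mul(-8, Mul(Add(-23, Mul(4, 1)), 5)) = Mul(-8, Mul(Add(-23, 4), 5)) = Mul(-8, Mul(-19, 5)) = Mul(-8, -95) = 760)
Mul(Add(4437, -544), Pow(Add(S, Add(Add(753, O), -129)), -1)) = Mul(Add(4437, -544), Pow(Add(760, Add(Add(753, -1136), -129)), -1)) = Mul(3893, Pow(Add(760, Add(-383, -129)), -1)) = Mul(3893, Pow(Add(760, -512), -1)) = Mul(3893, Pow(248, -1)) = Mul(3893, Rational(1, 248)) = Rational(3893, 248)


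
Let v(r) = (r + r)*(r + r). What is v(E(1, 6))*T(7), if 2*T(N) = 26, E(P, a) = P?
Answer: 52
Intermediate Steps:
T(N) = 13 (T(N) = (½)*26 = 13)
v(r) = 4*r² (v(r) = (2*r)*(2*r) = 4*r²)
v(E(1, 6))*T(7) = (4*1²)*13 = (4*1)*13 = 4*13 = 52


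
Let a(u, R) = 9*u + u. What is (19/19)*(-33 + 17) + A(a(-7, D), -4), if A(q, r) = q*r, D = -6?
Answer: 264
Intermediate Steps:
a(u, R) = 10*u
(19/19)*(-33 + 17) + A(a(-7, D), -4) = (19/19)*(-33 + 17) + (10*(-7))*(-4) = (19*(1/19))*(-16) - 70*(-4) = 1*(-16) + 280 = -16 + 280 = 264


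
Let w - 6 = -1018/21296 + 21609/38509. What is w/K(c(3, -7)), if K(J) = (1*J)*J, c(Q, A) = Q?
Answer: 2670754543/3690394488 ≈ 0.72370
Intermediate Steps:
w = 2670754543/410043832 (w = 6 + (-1018/21296 + 21609/38509) = 6 + (-1018*1/21296 + 21609*(1/38509)) = 6 + (-509/10648 + 21609/38509) = 6 + 210491551/410043832 = 2670754543/410043832 ≈ 6.5133)
K(J) = J**2 (K(J) = J*J = J**2)
w/K(c(3, -7)) = 2670754543/(410043832*(3**2)) = (2670754543/410043832)/9 = (2670754543/410043832)*(1/9) = 2670754543/3690394488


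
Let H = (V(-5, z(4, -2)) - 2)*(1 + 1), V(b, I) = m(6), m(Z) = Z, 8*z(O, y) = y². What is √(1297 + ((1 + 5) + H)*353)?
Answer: √6239 ≈ 78.987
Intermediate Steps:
z(O, y) = y²/8
V(b, I) = 6
H = 8 (H = (6 - 2)*(1 + 1) = 4*2 = 8)
√(1297 + ((1 + 5) + H)*353) = √(1297 + ((1 + 5) + 8)*353) = √(1297 + (6 + 8)*353) = √(1297 + 14*353) = √(1297 + 4942) = √6239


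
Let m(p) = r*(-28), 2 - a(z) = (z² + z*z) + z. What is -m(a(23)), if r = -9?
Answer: -252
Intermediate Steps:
a(z) = 2 - z - 2*z² (a(z) = 2 - ((z² + z*z) + z) = 2 - ((z² + z²) + z) = 2 - (2*z² + z) = 2 - (z + 2*z²) = 2 + (-z - 2*z²) = 2 - z - 2*z²)
m(p) = 252 (m(p) = -9*(-28) = 252)
-m(a(23)) = -1*252 = -252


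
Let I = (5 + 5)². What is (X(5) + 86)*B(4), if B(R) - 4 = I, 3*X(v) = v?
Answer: 27352/3 ≈ 9117.3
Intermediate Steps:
X(v) = v/3
I = 100 (I = 10² = 100)
B(R) = 104 (B(R) = 4 + 100 = 104)
(X(5) + 86)*B(4) = ((⅓)*5 + 86)*104 = (5/3 + 86)*104 = (263/3)*104 = 27352/3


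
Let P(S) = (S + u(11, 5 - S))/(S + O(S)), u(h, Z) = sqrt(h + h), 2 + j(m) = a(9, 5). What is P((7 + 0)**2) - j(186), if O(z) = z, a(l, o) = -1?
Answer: 7/2 + sqrt(22)/98 ≈ 3.5479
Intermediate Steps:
j(m) = -3 (j(m) = -2 - 1 = -3)
u(h, Z) = sqrt(2)*sqrt(h) (u(h, Z) = sqrt(2*h) = sqrt(2)*sqrt(h))
P(S) = (S + sqrt(22))/(2*S) (P(S) = (S + sqrt(2)*sqrt(11))/(S + S) = (S + sqrt(22))/((2*S)) = (S + sqrt(22))*(1/(2*S)) = (S + sqrt(22))/(2*S))
P((7 + 0)**2) - j(186) = ((7 + 0)**2 + sqrt(22))/(2*((7 + 0)**2)) - 1*(-3) = (7**2 + sqrt(22))/(2*(7**2)) + 3 = (1/2)*(49 + sqrt(22))/49 + 3 = (1/2)*(1/49)*(49 + sqrt(22)) + 3 = (1/2 + sqrt(22)/98) + 3 = 7/2 + sqrt(22)/98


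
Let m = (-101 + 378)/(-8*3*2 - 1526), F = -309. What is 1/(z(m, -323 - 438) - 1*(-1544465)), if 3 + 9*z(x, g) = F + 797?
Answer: 9/13900670 ≈ 6.4745e-7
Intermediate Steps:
m = -277/1574 (m = 277/(-24*2 - 1526) = 277/(-48 - 1526) = 277/(-1574) = 277*(-1/1574) = -277/1574 ≈ -0.17598)
z(x, g) = 485/9 (z(x, g) = -1/3 + (-309 + 797)/9 = -1/3 + (1/9)*488 = -1/3 + 488/9 = 485/9)
1/(z(m, -323 - 438) - 1*(-1544465)) = 1/(485/9 - 1*(-1544465)) = 1/(485/9 + 1544465) = 1/(13900670/9) = 9/13900670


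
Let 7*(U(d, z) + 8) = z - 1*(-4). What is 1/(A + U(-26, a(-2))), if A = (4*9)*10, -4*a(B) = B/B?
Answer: 28/9871 ≈ 0.0028366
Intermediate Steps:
a(B) = -1/4 (a(B) = -B/(4*B) = -1/4*1 = -1/4)
U(d, z) = -52/7 + z/7 (U(d, z) = -8 + (z - 1*(-4))/7 = -8 + (z + 4)/7 = -8 + (4 + z)/7 = -8 + (4/7 + z/7) = -52/7 + z/7)
A = 360 (A = 36*10 = 360)
1/(A + U(-26, a(-2))) = 1/(360 + (-52/7 + (1/7)*(-1/4))) = 1/(360 + (-52/7 - 1/28)) = 1/(360 - 209/28) = 1/(9871/28) = 28/9871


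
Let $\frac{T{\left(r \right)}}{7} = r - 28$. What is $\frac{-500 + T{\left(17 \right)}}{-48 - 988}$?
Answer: $\frac{577}{1036} \approx 0.55695$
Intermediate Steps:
$T{\left(r \right)} = -196 + 7 r$ ($T{\left(r \right)} = 7 \left(r - 28\right) = 7 \left(-28 + r\right) = -196 + 7 r$)
$\frac{-500 + T{\left(17 \right)}}{-48 - 988} = \frac{-500 + \left(-196 + 7 \cdot 17\right)}{-48 - 988} = \frac{-500 + \left(-196 + 119\right)}{-1036} = \left(-500 - 77\right) \left(- \frac{1}{1036}\right) = \left(-577\right) \left(- \frac{1}{1036}\right) = \frac{577}{1036}$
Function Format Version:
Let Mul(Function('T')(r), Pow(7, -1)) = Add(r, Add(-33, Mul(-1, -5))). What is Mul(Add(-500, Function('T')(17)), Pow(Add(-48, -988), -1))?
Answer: Rational(577, 1036) ≈ 0.55695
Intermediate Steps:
Function('T')(r) = Add(-196, Mul(7, r)) (Function('T')(r) = Mul(7, Add(r, Add(-33, Mul(-1, -5)))) = Mul(7, Add(r, Add(-33, 5))) = Mul(7, Add(r, -28)) = Mul(7, Add(-28, r)) = Add(-196, Mul(7, r)))
Mul(Add(-500, Function('T')(17)), Pow(Add(-48, -988), -1)) = Mul(Add(-500, Add(-196, Mul(7, 17))), Pow(Add(-48, -988), -1)) = Mul(Add(-500, Add(-196, 119)), Pow(-1036, -1)) = Mul(Add(-500, -77), Rational(-1, 1036)) = Mul(-577, Rational(-1, 1036)) = Rational(577, 1036)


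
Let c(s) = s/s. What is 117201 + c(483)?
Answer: 117202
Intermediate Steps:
c(s) = 1
117201 + c(483) = 117201 + 1 = 117202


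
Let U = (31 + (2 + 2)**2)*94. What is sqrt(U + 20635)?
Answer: sqrt(25053) ≈ 158.28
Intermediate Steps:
U = 4418 (U = (31 + 4**2)*94 = (31 + 16)*94 = 47*94 = 4418)
sqrt(U + 20635) = sqrt(4418 + 20635) = sqrt(25053)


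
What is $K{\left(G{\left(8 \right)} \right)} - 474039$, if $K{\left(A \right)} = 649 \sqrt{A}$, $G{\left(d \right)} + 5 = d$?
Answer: $-474039 + 649 \sqrt{3} \approx -4.7292 \cdot 10^{5}$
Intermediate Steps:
$G{\left(d \right)} = -5 + d$
$K{\left(G{\left(8 \right)} \right)} - 474039 = 649 \sqrt{-5 + 8} - 474039 = 649 \sqrt{3} - 474039 = -474039 + 649 \sqrt{3}$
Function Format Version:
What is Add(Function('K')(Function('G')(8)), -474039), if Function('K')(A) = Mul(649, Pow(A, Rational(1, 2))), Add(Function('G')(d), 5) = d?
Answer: Add(-474039, Mul(649, Pow(3, Rational(1, 2)))) ≈ -4.7292e+5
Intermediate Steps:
Function('G')(d) = Add(-5, d)
Add(Function('K')(Function('G')(8)), -474039) = Add(Mul(649, Pow(Add(-5, 8), Rational(1, 2))), -474039) = Add(Mul(649, Pow(3, Rational(1, 2))), -474039) = Add(-474039, Mul(649, Pow(3, Rational(1, 2))))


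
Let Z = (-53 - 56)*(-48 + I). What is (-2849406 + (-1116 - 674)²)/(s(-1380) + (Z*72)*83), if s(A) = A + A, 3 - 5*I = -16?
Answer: 886735/71971032 ≈ 0.012321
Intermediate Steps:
I = 19/5 (I = ⅗ - ⅕*(-16) = ⅗ + 16/5 = 19/5 ≈ 3.8000)
s(A) = 2*A
Z = 24089/5 (Z = (-53 - 56)*(-48 + 19/5) = -109*(-221/5) = 24089/5 ≈ 4817.8)
(-2849406 + (-1116 - 674)²)/(s(-1380) + (Z*72)*83) = (-2849406 + (-1116 - 674)²)/(2*(-1380) + ((24089/5)*72)*83) = (-2849406 + (-1790)²)/(-2760 + (1734408/5)*83) = (-2849406 + 3204100)/(-2760 + 143955864/5) = 354694/(143942064/5) = 354694*(5/143942064) = 886735/71971032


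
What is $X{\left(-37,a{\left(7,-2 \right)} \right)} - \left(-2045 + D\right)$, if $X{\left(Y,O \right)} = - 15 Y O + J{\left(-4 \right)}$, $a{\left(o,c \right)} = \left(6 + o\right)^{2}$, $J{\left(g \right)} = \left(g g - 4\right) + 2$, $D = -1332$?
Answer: $97186$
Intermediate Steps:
$J{\left(g \right)} = -2 + g^{2}$ ($J{\left(g \right)} = \left(g^{2} - 4\right) + 2 = \left(-4 + g^{2}\right) + 2 = -2 + g^{2}$)
$X{\left(Y,O \right)} = 14 - 15 O Y$ ($X{\left(Y,O \right)} = - 15 Y O - \left(2 - \left(-4\right)^{2}\right) = - 15 O Y + \left(-2 + 16\right) = - 15 O Y + 14 = 14 - 15 O Y$)
$X{\left(-37,a{\left(7,-2 \right)} \right)} - \left(-2045 + D\right) = \left(14 - 15 \left(6 + 7\right)^{2} \left(-37\right)\right) + \left(2045 - -1332\right) = \left(14 - 15 \cdot 13^{2} \left(-37\right)\right) + \left(2045 + 1332\right) = \left(14 - 2535 \left(-37\right)\right) + 3377 = \left(14 + 93795\right) + 3377 = 93809 + 3377 = 97186$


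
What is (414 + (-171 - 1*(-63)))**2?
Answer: 93636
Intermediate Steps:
(414 + (-171 - 1*(-63)))**2 = (414 + (-171 + 63))**2 = (414 - 108)**2 = 306**2 = 93636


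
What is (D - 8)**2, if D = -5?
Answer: 169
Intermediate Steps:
(D - 8)**2 = (-5 - 8)**2 = (-13)**2 = 169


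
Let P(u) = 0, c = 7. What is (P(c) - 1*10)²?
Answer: 100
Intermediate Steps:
(P(c) - 1*10)² = (0 - 1*10)² = (0 - 10)² = (-10)² = 100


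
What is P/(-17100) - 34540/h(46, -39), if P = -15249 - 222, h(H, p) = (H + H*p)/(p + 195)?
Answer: 134745537/43700 ≈ 3083.4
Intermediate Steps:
h(H, p) = (H + H*p)/(195 + p)
P = -15471
P/(-17100) - 34540/h(46, -39) = -15471/(-17100) - 34540*(195 - 39)/(46*(1 - 39)) = -15471*(-1/17100) - 34540/(46*(-38)/156) = 1719/1900 - 34540/(46*(1/156)*(-38)) = 1719/1900 - 34540/(-437/39) = 1719/1900 - 34540*(-39/437) = 1719/1900 + 1347060/437 = 134745537/43700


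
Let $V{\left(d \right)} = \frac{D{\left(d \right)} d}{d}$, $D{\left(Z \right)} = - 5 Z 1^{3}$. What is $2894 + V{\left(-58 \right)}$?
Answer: $3184$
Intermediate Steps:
$D{\left(Z \right)} = - 5 Z$ ($D{\left(Z \right)} = - 5 Z 1 = - 5 Z$)
$V{\left(d \right)} = - 5 d$ ($V{\left(d \right)} = \frac{- 5 d d}{d} = \frac{\left(-5\right) d^{2}}{d} = - 5 d$)
$2894 + V{\left(-58 \right)} = 2894 - -290 = 2894 + 290 = 3184$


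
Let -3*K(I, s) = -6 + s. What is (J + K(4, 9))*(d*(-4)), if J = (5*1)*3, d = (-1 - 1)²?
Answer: -224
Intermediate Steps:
K(I, s) = 2 - s/3 (K(I, s) = -(-6 + s)/3 = 2 - s/3)
d = 4 (d = (-2)² = 4)
J = 15 (J = 5*3 = 15)
(J + K(4, 9))*(d*(-4)) = (15 + (2 - ⅓*9))*(4*(-4)) = (15 + (2 - 3))*(-16) = (15 - 1)*(-16) = 14*(-16) = -224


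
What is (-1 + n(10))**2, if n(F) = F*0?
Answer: 1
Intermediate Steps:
n(F) = 0
(-1 + n(10))**2 = (-1 + 0)**2 = (-1)**2 = 1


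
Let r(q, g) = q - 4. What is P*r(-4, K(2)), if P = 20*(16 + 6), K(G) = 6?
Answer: -3520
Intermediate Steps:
P = 440 (P = 20*22 = 440)
r(q, g) = -4 + q
P*r(-4, K(2)) = 440*(-4 - 4) = 440*(-8) = -3520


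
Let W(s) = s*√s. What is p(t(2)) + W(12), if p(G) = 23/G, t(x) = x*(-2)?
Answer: -23/4 + 24*√3 ≈ 35.819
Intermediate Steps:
t(x) = -2*x
W(s) = s^(3/2)
p(t(2)) + W(12) = 23/((-2*2)) + 12^(3/2) = 23/(-4) + 24*√3 = 23*(-¼) + 24*√3 = -23/4 + 24*√3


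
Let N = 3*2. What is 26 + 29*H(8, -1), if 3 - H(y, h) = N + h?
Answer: -32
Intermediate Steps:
N = 6
H(y, h) = -3 - h (H(y, h) = 3 - (6 + h) = 3 + (-6 - h) = -3 - h)
26 + 29*H(8, -1) = 26 + 29*(-3 - 1*(-1)) = 26 + 29*(-3 + 1) = 26 + 29*(-2) = 26 - 58 = -32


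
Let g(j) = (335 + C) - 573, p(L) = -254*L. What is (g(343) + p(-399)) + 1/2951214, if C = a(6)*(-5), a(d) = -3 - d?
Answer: 298524149743/2951214 ≈ 1.0115e+5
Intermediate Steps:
C = 45 (C = (-3 - 1*6)*(-5) = (-3 - 6)*(-5) = -9*(-5) = 45)
g(j) = -193 (g(j) = (335 + 45) - 573 = 380 - 573 = -193)
(g(343) + p(-399)) + 1/2951214 = (-193 - 254*(-399)) + 1/2951214 = (-193 + 101346) + 1/2951214 = 101153 + 1/2951214 = 298524149743/2951214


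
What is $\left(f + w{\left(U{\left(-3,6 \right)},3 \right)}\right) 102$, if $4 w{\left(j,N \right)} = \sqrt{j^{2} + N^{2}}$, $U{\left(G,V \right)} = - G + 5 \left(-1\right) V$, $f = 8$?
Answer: $816 + \frac{153 \sqrt{82}}{2} \approx 1508.7$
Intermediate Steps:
$U{\left(G,V \right)} = - G - 5 V$
$w{\left(j,N \right)} = \frac{\sqrt{N^{2} + j^{2}}}{4}$ ($w{\left(j,N \right)} = \frac{\sqrt{j^{2} + N^{2}}}{4} = \frac{\sqrt{N^{2} + j^{2}}}{4}$)
$\left(f + w{\left(U{\left(-3,6 \right)},3 \right)}\right) 102 = \left(8 + \frac{\sqrt{3^{2} + \left(\left(-1\right) \left(-3\right) - 30\right)^{2}}}{4}\right) 102 = \left(8 + \frac{\sqrt{9 + \left(3 - 30\right)^{2}}}{4}\right) 102 = \left(8 + \frac{\sqrt{9 + \left(-27\right)^{2}}}{4}\right) 102 = \left(8 + \frac{\sqrt{9 + 729}}{4}\right) 102 = \left(8 + \frac{\sqrt{738}}{4}\right) 102 = \left(8 + \frac{3 \sqrt{82}}{4}\right) 102 = 816 + \frac{153 \sqrt{82}}{2}$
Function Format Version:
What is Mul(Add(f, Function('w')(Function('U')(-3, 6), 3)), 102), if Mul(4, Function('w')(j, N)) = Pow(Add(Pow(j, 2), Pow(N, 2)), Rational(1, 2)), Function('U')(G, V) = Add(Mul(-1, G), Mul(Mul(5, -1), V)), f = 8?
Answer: Add(816, Mul(Rational(153, 2), Pow(82, Rational(1, 2)))) ≈ 1508.7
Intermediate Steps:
Function('U')(G, V) = Add(Mul(-1, G), Mul(-5, V))
Function('w')(j, N) = Mul(Rational(1, 4), Pow(Add(Pow(N, 2), Pow(j, 2)), Rational(1, 2))) (Function('w')(j, N) = Mul(Rational(1, 4), Pow(Add(Pow(j, 2), Pow(N, 2)), Rational(1, 2))) = Mul(Rational(1, 4), Pow(Add(Pow(N, 2), Pow(j, 2)), Rational(1, 2))))
Mul(Add(f, Function('w')(Function('U')(-3, 6), 3)), 102) = Mul(Add(8, Mul(Rational(1, 4), Pow(Add(Pow(3, 2), Pow(Add(Mul(-1, -3), Mul(-5, 6)), 2)), Rational(1, 2)))), 102) = Mul(Add(8, Mul(Rational(1, 4), Pow(Add(9, Pow(Add(3, -30), 2)), Rational(1, 2)))), 102) = Mul(Add(8, Mul(Rational(1, 4), Pow(Add(9, Pow(-27, 2)), Rational(1, 2)))), 102) = Mul(Add(8, Mul(Rational(1, 4), Pow(Add(9, 729), Rational(1, 2)))), 102) = Mul(Add(8, Mul(Rational(1, 4), Pow(738, Rational(1, 2)))), 102) = Mul(Add(8, Mul(Rational(1, 4), Mul(3, Pow(82, Rational(1, 2))))), 102) = Mul(Add(8, Mul(Rational(3, 4), Pow(82, Rational(1, 2)))), 102) = Add(816, Mul(Rational(153, 2), Pow(82, Rational(1, 2))))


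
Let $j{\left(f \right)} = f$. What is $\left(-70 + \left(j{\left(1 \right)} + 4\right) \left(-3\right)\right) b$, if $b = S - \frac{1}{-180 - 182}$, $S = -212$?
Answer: $\frac{6523155}{362} \approx 18020.0$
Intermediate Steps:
$b = - \frac{76743}{362}$ ($b = -212 - \frac{1}{-180 - 182} = -212 - \frac{1}{-362} = -212 - - \frac{1}{362} = -212 + \frac{1}{362} = - \frac{76743}{362} \approx -212.0$)
$\left(-70 + \left(j{\left(1 \right)} + 4\right) \left(-3\right)\right) b = \left(-70 + \left(1 + 4\right) \left(-3\right)\right) \left(- \frac{76743}{362}\right) = \left(-70 + 5 \left(-3\right)\right) \left(- \frac{76743}{362}\right) = \left(-70 - 15\right) \left(- \frac{76743}{362}\right) = \left(-85\right) \left(- \frac{76743}{362}\right) = \frac{6523155}{362}$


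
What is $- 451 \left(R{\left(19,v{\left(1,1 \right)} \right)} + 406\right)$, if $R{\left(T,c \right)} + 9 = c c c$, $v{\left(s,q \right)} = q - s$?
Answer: $-179047$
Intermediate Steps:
$R{\left(T,c \right)} = -9 + c^{3}$ ($R{\left(T,c \right)} = -9 + c c c = -9 + c^{2} c = -9 + c^{3}$)
$- 451 \left(R{\left(19,v{\left(1,1 \right)} \right)} + 406\right) = - 451 \left(\left(-9 + \left(1 - 1\right)^{3}\right) + 406\right) = - 451 \left(\left(-9 + 0^{3}\right) + 406\right) = - 451 \left(\left(-9 + 0\right) + 406\right) = - 451 \left(-9 + 406\right) = \left(-451\right) 397 = -179047$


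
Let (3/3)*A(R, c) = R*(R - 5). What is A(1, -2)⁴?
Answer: 256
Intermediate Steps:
A(R, c) = R*(-5 + R) (A(R, c) = R*(R - 5) = R*(-5 + R))
A(1, -2)⁴ = (1*(-5 + 1))⁴ = (1*(-4))⁴ = (-4)⁴ = 256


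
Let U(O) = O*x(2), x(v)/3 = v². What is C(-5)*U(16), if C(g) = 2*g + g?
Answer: -2880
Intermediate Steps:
x(v) = 3*v²
U(O) = 12*O (U(O) = O*(3*2²) = O*(3*4) = O*12 = 12*O)
C(g) = 3*g
C(-5)*U(16) = (3*(-5))*(12*16) = -15*192 = -2880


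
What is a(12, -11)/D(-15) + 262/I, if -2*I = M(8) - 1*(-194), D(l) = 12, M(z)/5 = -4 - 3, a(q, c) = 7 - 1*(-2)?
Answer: -1619/636 ≈ -2.5456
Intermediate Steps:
a(q, c) = 9 (a(q, c) = 7 + 2 = 9)
M(z) = -35 (M(z) = 5*(-4 - 3) = 5*(-7) = -35)
I = -159/2 (I = -(-35 - 1*(-194))/2 = -(-35 + 194)/2 = -½*159 = -159/2 ≈ -79.500)
a(12, -11)/D(-15) + 262/I = 9/12 + 262/(-159/2) = 9*(1/12) + 262*(-2/159) = ¾ - 524/159 = -1619/636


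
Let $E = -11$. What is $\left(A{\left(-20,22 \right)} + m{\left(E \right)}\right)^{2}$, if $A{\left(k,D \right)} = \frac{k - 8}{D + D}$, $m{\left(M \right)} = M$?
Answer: $\frac{16384}{121} \approx 135.41$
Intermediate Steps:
$A{\left(k,D \right)} = \frac{-8 + k}{2 D}$
$\left(A{\left(-20,22 \right)} + m{\left(E \right)}\right)^{2} = \left(\frac{-8 - 20}{2 \cdot 22} - 11\right)^{2} = \left(\frac{1}{2} \cdot \frac{1}{22} \left(-28\right) - 11\right)^{2} = \left(- \frac{7}{11} - 11\right)^{2} = \left(- \frac{128}{11}\right)^{2} = \frac{16384}{121}$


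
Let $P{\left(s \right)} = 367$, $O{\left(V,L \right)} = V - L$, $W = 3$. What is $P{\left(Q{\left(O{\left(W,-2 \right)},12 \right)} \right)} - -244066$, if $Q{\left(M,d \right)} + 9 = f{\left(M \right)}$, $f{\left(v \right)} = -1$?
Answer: $244433$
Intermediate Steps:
$Q{\left(M,d \right)} = -10$ ($Q{\left(M,d \right)} = -9 - 1 = -10$)
$P{\left(Q{\left(O{\left(W,-2 \right)},12 \right)} \right)} - -244066 = 367 - -244066 = 367 + 244066 = 244433$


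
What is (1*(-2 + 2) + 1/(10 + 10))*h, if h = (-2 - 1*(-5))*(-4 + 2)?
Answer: -3/10 ≈ -0.30000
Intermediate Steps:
h = -6 (h = (-2 + 5)*(-2) = 3*(-2) = -6)
(1*(-2 + 2) + 1/(10 + 10))*h = (1*(-2 + 2) + 1/(10 + 10))*(-6) = (1*0 + 1/20)*(-6) = (0 + 1/20)*(-6) = (1/20)*(-6) = -3/10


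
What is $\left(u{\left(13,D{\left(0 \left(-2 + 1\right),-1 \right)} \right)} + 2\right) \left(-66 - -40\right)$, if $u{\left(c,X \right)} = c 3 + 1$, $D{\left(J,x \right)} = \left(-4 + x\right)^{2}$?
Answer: $-1092$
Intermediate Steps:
$u{\left(c,X \right)} = 1 + 3 c$ ($u{\left(c,X \right)} = 3 c + 1 = 1 + 3 c$)
$\left(u{\left(13,D{\left(0 \left(-2 + 1\right),-1 \right)} \right)} + 2\right) \left(-66 - -40\right) = \left(\left(1 + 3 \cdot 13\right) + 2\right) \left(-66 - -40\right) = \left(\left(1 + 39\right) + 2\right) \left(-66 + 40\right) = \left(40 + 2\right) \left(-26\right) = 42 \left(-26\right) = -1092$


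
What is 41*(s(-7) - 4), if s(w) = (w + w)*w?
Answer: 3854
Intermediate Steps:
s(w) = 2*w² (s(w) = (2*w)*w = 2*w²)
41*(s(-7) - 4) = 41*(2*(-7)² - 4) = 41*(2*49 - 4) = 41*(98 - 4) = 41*94 = 3854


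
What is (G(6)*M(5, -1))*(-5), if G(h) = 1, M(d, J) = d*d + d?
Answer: -150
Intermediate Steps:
M(d, J) = d + d² (M(d, J) = d² + d = d + d²)
(G(6)*M(5, -1))*(-5) = (1*(5*(1 + 5)))*(-5) = (1*(5*6))*(-5) = (1*30)*(-5) = 30*(-5) = -150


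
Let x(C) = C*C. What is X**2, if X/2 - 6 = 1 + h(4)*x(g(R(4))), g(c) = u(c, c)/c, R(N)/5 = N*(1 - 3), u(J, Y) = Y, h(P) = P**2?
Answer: 2116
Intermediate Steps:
R(N) = -10*N (R(N) = 5*(N*(1 - 3)) = 5*(N*(-2)) = 5*(-2*N) = -10*N)
g(c) = 1 (g(c) = c/c = 1)
x(C) = C**2
X = 46 (X = 12 + 2*(1 + 4**2*1**2) = 12 + 2*(1 + 16*1) = 12 + 2*(1 + 16) = 12 + 2*17 = 12 + 34 = 46)
X**2 = 46**2 = 2116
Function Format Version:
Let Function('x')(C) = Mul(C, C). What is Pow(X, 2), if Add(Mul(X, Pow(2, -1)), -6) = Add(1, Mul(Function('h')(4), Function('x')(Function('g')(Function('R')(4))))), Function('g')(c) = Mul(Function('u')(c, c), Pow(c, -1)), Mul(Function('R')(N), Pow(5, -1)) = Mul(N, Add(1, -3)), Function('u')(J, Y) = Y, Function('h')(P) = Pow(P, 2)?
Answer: 2116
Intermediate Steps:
Function('R')(N) = Mul(-10, N) (Function('R')(N) = Mul(5, Mul(N, Add(1, -3))) = Mul(5, Mul(N, -2)) = Mul(5, Mul(-2, N)) = Mul(-10, N))
Function('g')(c) = 1 (Function('g')(c) = Mul(c, Pow(c, -1)) = 1)
Function('x')(C) = Pow(C, 2)
X = 46 (X = Add(12, Mul(2, Add(1, Mul(Pow(4, 2), Pow(1, 2))))) = Add(12, Mul(2, Add(1, Mul(16, 1)))) = Add(12, Mul(2, Add(1, 16))) = Add(12, Mul(2, 17)) = Add(12, 34) = 46)
Pow(X, 2) = Pow(46, 2) = 2116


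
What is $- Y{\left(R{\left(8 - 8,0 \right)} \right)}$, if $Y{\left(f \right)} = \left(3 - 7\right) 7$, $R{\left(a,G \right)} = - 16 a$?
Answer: $28$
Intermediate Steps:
$Y{\left(f \right)} = -28$ ($Y{\left(f \right)} = \left(-4\right) 7 = -28$)
$- Y{\left(R{\left(8 - 8,0 \right)} \right)} = \left(-1\right) \left(-28\right) = 28$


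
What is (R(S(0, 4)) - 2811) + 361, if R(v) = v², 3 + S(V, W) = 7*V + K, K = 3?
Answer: -2450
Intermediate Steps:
S(V, W) = 7*V (S(V, W) = -3 + (7*V + 3) = -3 + (3 + 7*V) = 7*V)
(R(S(0, 4)) - 2811) + 361 = ((7*0)² - 2811) + 361 = (0² - 2811) + 361 = (0 - 2811) + 361 = -2811 + 361 = -2450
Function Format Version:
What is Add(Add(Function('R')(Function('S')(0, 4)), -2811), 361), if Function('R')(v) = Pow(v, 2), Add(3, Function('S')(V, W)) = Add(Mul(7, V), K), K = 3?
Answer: -2450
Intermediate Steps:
Function('S')(V, W) = Mul(7, V) (Function('S')(V, W) = Add(-3, Add(Mul(7, V), 3)) = Add(-3, Add(3, Mul(7, V))) = Mul(7, V))
Add(Add(Function('R')(Function('S')(0, 4)), -2811), 361) = Add(Add(Pow(Mul(7, 0), 2), -2811), 361) = Add(Add(Pow(0, 2), -2811), 361) = Add(Add(0, -2811), 361) = Add(-2811, 361) = -2450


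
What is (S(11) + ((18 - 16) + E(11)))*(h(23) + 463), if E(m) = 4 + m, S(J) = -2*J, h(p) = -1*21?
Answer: -2210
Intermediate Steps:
h(p) = -21
(S(11) + ((18 - 16) + E(11)))*(h(23) + 463) = (-2*11 + ((18 - 16) + (4 + 11)))*(-21 + 463) = (-22 + (2 + 15))*442 = (-22 + 17)*442 = -5*442 = -2210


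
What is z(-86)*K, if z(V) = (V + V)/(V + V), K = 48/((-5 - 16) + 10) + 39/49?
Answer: -1923/539 ≈ -3.5677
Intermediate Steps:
K = -1923/539 (K = 48/(-21 + 10) + 39*(1/49) = 48/(-11) + 39/49 = 48*(-1/11) + 39/49 = -48/11 + 39/49 = -1923/539 ≈ -3.5677)
z(V) = 1 (z(V) = (2*V)/((2*V)) = (2*V)*(1/(2*V)) = 1)
z(-86)*K = 1*(-1923/539) = -1923/539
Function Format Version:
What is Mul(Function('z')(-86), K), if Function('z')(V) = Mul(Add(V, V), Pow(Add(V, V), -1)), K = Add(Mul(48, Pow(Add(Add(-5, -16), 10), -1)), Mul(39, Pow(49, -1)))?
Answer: Rational(-1923, 539) ≈ -3.5677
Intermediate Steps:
K = Rational(-1923, 539) (K = Add(Mul(48, Pow(Add(-21, 10), -1)), Mul(39, Rational(1, 49))) = Add(Mul(48, Pow(-11, -1)), Rational(39, 49)) = Add(Mul(48, Rational(-1, 11)), Rational(39, 49)) = Add(Rational(-48, 11), Rational(39, 49)) = Rational(-1923, 539) ≈ -3.5677)
Function('z')(V) = 1 (Function('z')(V) = Mul(Mul(2, V), Pow(Mul(2, V), -1)) = Mul(Mul(2, V), Mul(Rational(1, 2), Pow(V, -1))) = 1)
Mul(Function('z')(-86), K) = Mul(1, Rational(-1923, 539)) = Rational(-1923, 539)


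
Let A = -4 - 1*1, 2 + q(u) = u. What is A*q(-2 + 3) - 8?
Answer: -3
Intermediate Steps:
q(u) = -2 + u
A = -5 (A = -4 - 1 = -5)
A*q(-2 + 3) - 8 = -5*(-2 + (-2 + 3)) - 8 = -5*(-2 + 1) - 8 = -5*(-1) - 8 = 5 - 8 = -3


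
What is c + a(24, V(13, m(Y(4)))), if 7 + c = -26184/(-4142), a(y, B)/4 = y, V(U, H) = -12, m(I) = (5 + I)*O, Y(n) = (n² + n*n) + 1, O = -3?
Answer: 197411/2071 ≈ 95.322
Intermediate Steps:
Y(n) = 1 + 2*n² (Y(n) = (n² + n²) + 1 = 2*n² + 1 = 1 + 2*n²)
m(I) = -15 - 3*I (m(I) = (5 + I)*(-3) = -15 - 3*I)
a(y, B) = 4*y
c = -1405/2071 (c = -7 - 26184/(-4142) = -7 - 26184*(-1/4142) = -7 + 13092/2071 = -1405/2071 ≈ -0.67842)
c + a(24, V(13, m(Y(4)))) = -1405/2071 + 4*24 = -1405/2071 + 96 = 197411/2071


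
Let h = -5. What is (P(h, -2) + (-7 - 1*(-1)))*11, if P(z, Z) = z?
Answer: -121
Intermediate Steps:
(P(h, -2) + (-7 - 1*(-1)))*11 = (-5 + (-7 - 1*(-1)))*11 = (-5 + (-7 + 1))*11 = (-5 - 6)*11 = -11*11 = -121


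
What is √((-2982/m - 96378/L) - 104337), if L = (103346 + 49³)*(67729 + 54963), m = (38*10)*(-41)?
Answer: I*√35917396597664658555579527030/586723726185 ≈ 323.01*I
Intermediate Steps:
m = -15580 (m = 380*(-41) = -15580)
L = 27114318540 (L = (103346 + 117649)*122692 = 220995*122692 = 27114318540)
√((-2982/m - 96378/L) - 104337) = √((-2982/(-15580) - 96378/27114318540) - 104337) = √((-2982*(-1/15580) - 96378*1/27114318540) - 104337) = √((1491/7790 - 16063/4519053090) - 104337) = √(336889151321/1760171178555 - 104337) = √(-183650643367741714/1760171178555) = I*√35917396597664658555579527030/586723726185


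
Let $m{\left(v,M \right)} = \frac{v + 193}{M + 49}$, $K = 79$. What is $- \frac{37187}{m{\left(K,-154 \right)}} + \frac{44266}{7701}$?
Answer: $\frac{1769507911}{123216} \approx 14361.0$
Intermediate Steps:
$m{\left(v,M \right)} = \frac{193 + v}{49 + M}$
$- \frac{37187}{m{\left(K,-154 \right)}} + \frac{44266}{7701} = - \frac{37187}{\frac{1}{49 - 154} \left(193 + 79\right)} + \frac{44266}{7701} = - \frac{37187}{\frac{1}{-105} \cdot 272} + 44266 \cdot \frac{1}{7701} = - \frac{37187}{\left(- \frac{1}{105}\right) 272} + \frac{44266}{7701} = - \frac{37187}{- \frac{272}{105}} + \frac{44266}{7701} = \left(-37187\right) \left(- \frac{105}{272}\right) + \frac{44266}{7701} = \frac{3904635}{272} + \frac{44266}{7701} = \frac{1769507911}{123216}$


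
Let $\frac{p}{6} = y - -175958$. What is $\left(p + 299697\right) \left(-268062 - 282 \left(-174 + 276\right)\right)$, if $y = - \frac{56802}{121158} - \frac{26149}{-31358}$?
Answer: $- \frac{42460244627847429576}{105535349} \approx -4.0233 \cdot 10^{11}$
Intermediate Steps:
$y = \frac{231160571}{633212094}$ ($y = \left(-56802\right) \frac{1}{121158} - - \frac{26149}{31358} = - \frac{9467}{20193} + \frac{26149}{31358} = \frac{231160571}{633212094} \approx 0.36506$)
$p = \frac{111418964796623}{105535349}$ ($p = 6 \left(\frac{231160571}{633212094} - -175958\right) = 6 \left(\frac{231160571}{633212094} + 175958\right) = 6 \cdot \frac{111418964796623}{633212094} = \frac{111418964796623}{105535349} \approx 1.0558 \cdot 10^{6}$)
$\left(p + 299697\right) \left(-268062 - 282 \left(-174 + 276\right)\right) = \left(\frac{111418964796623}{105535349} + 299697\right) \left(-268062 - 282 \left(-174 + 276\right)\right) = \frac{143047592285876 \left(-268062 - 28764\right)}{105535349} = \frac{143047592285876}{105535349} \left(-296826\right) = - \frac{42460244627847429576}{105535349}$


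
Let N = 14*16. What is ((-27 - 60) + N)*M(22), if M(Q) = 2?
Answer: 274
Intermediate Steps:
N = 224
((-27 - 60) + N)*M(22) = ((-27 - 60) + 224)*2 = (-87 + 224)*2 = 137*2 = 274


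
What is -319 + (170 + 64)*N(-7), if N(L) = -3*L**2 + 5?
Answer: -33547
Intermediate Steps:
N(L) = 5 - 3*L**2
-319 + (170 + 64)*N(-7) = -319 + (170 + 64)*(5 - 3*(-7)**2) = -319 + 234*(5 - 3*49) = -319 + 234*(5 - 147) = -319 + 234*(-142) = -319 - 33228 = -33547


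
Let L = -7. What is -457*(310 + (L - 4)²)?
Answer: -196967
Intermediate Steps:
-457*(310 + (L - 4)²) = -457*(310 + (-7 - 4)²) = -457*(310 + (-11)²) = -457*(310 + 121) = -457*431 = -196967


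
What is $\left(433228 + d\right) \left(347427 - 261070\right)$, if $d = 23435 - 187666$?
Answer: $23229773929$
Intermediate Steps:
$d = -164231$
$\left(433228 + d\right) \left(347427 - 261070\right) = \left(433228 - 164231\right) \left(347427 - 261070\right) = 268997 \cdot 86357 = 23229773929$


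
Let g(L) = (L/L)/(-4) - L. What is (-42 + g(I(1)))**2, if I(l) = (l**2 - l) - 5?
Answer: 22201/16 ≈ 1387.6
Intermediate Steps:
I(l) = -5 + l**2 - l
g(L) = -1/4 - L (g(L) = 1*(-1/4) - L = -1/4 - L)
(-42 + g(I(1)))**2 = (-42 + (-1/4 - (-5 + 1**2 - 1*1)))**2 = (-42 + (-1/4 - (-5 + 1 - 1)))**2 = (-42 + (-1/4 - 1*(-5)))**2 = (-42 + (-1/4 + 5))**2 = (-42 + 19/4)**2 = (-149/4)**2 = 22201/16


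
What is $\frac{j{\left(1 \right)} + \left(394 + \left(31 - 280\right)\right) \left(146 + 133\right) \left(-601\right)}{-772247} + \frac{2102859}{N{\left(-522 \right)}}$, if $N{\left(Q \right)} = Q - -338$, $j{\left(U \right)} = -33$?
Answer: $- \frac{1619452872381}{142093448} \approx -11397.0$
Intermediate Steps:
$N{\left(Q \right)} = 338 + Q$ ($N{\left(Q \right)} = Q + 338 = 338 + Q$)
$\frac{j{\left(1 \right)} + \left(394 + \left(31 - 280\right)\right) \left(146 + 133\right) \left(-601\right)}{-772247} + \frac{2102859}{N{\left(-522 \right)}} = \frac{-33 + \left(394 + \left(31 - 280\right)\right) \left(146 + 133\right) \left(-601\right)}{-772247} + \frac{2102859}{338 - 522} = \left(-33 + \left(394 - 249\right) 279 \left(-601\right)\right) \left(- \frac{1}{772247}\right) + \frac{2102859}{-184} = \left(-33 + 145 \cdot 279 \left(-601\right)\right) \left(- \frac{1}{772247}\right) + 2102859 \left(- \frac{1}{184}\right) = \left(-33 + 40455 \left(-601\right)\right) \left(- \frac{1}{772247}\right) - \frac{2102859}{184} = \left(-33 - 24313455\right) \left(- \frac{1}{772247}\right) - \frac{2102859}{184} = \left(-24313488\right) \left(- \frac{1}{772247}\right) - \frac{2102859}{184} = \frac{24313488}{772247} - \frac{2102859}{184} = - \frac{1619452872381}{142093448}$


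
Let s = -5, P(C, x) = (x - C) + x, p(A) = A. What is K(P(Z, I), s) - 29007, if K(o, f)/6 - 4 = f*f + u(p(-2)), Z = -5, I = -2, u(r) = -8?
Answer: -28881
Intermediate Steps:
P(C, x) = -C + 2*x
K(o, f) = -24 + 6*f² (K(o, f) = 24 + 6*(f*f - 8) = 24 + 6*(f² - 8) = 24 + 6*(-8 + f²) = 24 + (-48 + 6*f²) = -24 + 6*f²)
K(P(Z, I), s) - 29007 = (-24 + 6*(-5)²) - 29007 = (-24 + 6*25) - 29007 = (-24 + 150) - 29007 = 126 - 29007 = -28881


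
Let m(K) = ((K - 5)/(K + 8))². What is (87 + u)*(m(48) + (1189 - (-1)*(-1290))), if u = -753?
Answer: 104857371/1568 ≈ 66873.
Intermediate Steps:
m(K) = (-5 + K)²/(8 + K)² (m(K) = ((-5 + K)/(8 + K))² = (-5 + K)²/(8 + K)²)
(87 + u)*(m(48) + (1189 - (-1)*(-1290))) = (87 - 753)*((-5 + 48)²/(8 + 48)² + (1189 - (-1)*(-1290))) = -666*(43²/56² + (1189 - 1*1290)) = -666*(1849*(1/3136) + (1189 - 1290)) = -666*(1849/3136 - 101) = -666*(-314887/3136) = 104857371/1568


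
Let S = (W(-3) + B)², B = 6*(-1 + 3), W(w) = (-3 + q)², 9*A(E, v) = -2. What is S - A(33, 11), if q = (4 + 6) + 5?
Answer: 219026/9 ≈ 24336.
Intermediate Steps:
q = 15 (q = 10 + 5 = 15)
A(E, v) = -2/9 (A(E, v) = (⅑)*(-2) = -2/9)
W(w) = 144 (W(w) = (-3 + 15)² = 12² = 144)
B = 12 (B = 6*2 = 12)
S = 24336 (S = (144 + 12)² = 156² = 24336)
S - A(33, 11) = 24336 - 1*(-2/9) = 24336 + 2/9 = 219026/9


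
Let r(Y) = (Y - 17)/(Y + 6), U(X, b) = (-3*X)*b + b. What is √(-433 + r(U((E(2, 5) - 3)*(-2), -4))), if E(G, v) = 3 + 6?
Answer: I*√8707582/142 ≈ 20.781*I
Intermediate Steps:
E(G, v) = 9
U(X, b) = b - 3*X*b (U(X, b) = -3*X*b + b = b - 3*X*b)
r(Y) = (-17 + Y)/(6 + Y)
√(-433 + r(U((E(2, 5) - 3)*(-2), -4))) = √(-433 + (-17 - 4*(1 - 3*(9 - 3)*(-2)))/(6 - 4*(1 - 3*(9 - 3)*(-2)))) = √(-433 + (-17 - 4*(1 - 18*(-2)))/(6 - 4*(1 - 18*(-2)))) = √(-433 + (-17 - 4*(1 - 3*(-12)))/(6 - 4*(1 - 3*(-12)))) = √(-433 + (-17 - 4*(1 + 36))/(6 - 4*(1 + 36))) = √(-433 + (-17 - 4*37)/(6 - 4*37)) = √(-433 + (-17 - 148)/(6 - 148)) = √(-433 - 165/(-142)) = √(-433 - 1/142*(-165)) = √(-433 + 165/142) = √(-61321/142) = I*√8707582/142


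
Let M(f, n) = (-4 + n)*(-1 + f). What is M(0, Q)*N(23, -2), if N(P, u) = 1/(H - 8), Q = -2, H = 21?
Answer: 6/13 ≈ 0.46154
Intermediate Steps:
M(f, n) = (-1 + f)*(-4 + n)
N(P, u) = 1/13 (N(P, u) = 1/(21 - 8) = 1/13)
M(0, Q)*N(23, -2) = (4 - 1*(-2) - 4*0 + 0*(-2))*(1/13) = (4 + 2 + 0 + 0)*(1/13) = 6*(1/13) = 6/13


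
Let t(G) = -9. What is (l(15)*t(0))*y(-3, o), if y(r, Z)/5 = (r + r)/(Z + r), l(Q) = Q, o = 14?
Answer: 4050/11 ≈ 368.18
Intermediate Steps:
y(r, Z) = 10*r/(Z + r) (y(r, Z) = 5*((r + r)/(Z + r)) = 5*((2*r)/(Z + r)) = 5*(2*r/(Z + r)) = 10*r/(Z + r))
(l(15)*t(0))*y(-3, o) = (15*(-9))*(10*(-3)/(14 - 3)) = -1350*(-3)/11 = -135*(-30/11) = 4050/11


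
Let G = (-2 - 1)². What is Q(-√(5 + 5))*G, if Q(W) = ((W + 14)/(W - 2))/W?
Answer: 24 - 57*√10/10 ≈ 5.9750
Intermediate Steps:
Q(W) = (14 + W)/(W*(-2 + W)) (Q(W) = ((14 + W)/(-2 + W))/W = (14 + W)/(W*(-2 + W)))
G = 9 (G = (-3)² = 9)
Q(-√(5 + 5))*G = ((14 - √(5 + 5))/(((-√(5 + 5)))*(-2 - √(5 + 5))))*9 = ((14 - √10)/(((-√10))*(-2 - √10)))*9 = ((-√10/10)*(14 - √10)/(-2 - √10))*9 = -√10*(14 - √10)/(10*(-2 - √10))*9 = -9*√10*(14 - √10)/(10*(-2 - √10))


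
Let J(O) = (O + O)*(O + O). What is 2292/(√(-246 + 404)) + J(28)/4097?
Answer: 3136/4097 + 1146*√158/79 ≈ 183.11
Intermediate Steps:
J(O) = 4*O² (J(O) = (2*O)*(2*O) = 4*O²)
2292/(√(-246 + 404)) + J(28)/4097 = 2292/(√(-246 + 404)) + (4*28²)/4097 = 2292/(√158) + (4*784)*(1/4097) = 2292*(√158/158) + 3136*(1/4097) = 1146*√158/79 + 3136/4097 = 3136/4097 + 1146*√158/79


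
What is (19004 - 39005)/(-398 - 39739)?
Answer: 6667/13379 ≈ 0.49832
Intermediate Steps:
(19004 - 39005)/(-398 - 39739) = -20001/(-40137) = -20001*(-1/40137) = 6667/13379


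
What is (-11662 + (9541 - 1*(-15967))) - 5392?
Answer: 8454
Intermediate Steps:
(-11662 + (9541 - 1*(-15967))) - 5392 = (-11662 + (9541 + 15967)) - 5392 = (-11662 + 25508) - 5392 = 13846 - 5392 = 8454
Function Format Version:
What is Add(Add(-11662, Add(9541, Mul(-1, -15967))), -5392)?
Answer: 8454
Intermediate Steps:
Add(Add(-11662, Add(9541, Mul(-1, -15967))), -5392) = Add(Add(-11662, Add(9541, 15967)), -5392) = Add(Add(-11662, 25508), -5392) = Add(13846, -5392) = 8454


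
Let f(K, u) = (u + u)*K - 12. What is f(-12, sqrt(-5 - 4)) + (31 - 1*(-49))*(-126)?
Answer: -10092 - 72*I ≈ -10092.0 - 72.0*I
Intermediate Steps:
f(K, u) = -12 + 2*K*u (f(K, u) = (2*u)*K - 12 = 2*K*u - 12 = -12 + 2*K*u)
f(-12, sqrt(-5 - 4)) + (31 - 1*(-49))*(-126) = (-12 + 2*(-12)*sqrt(-5 - 4)) + (31 - 1*(-49))*(-126) = (-12 + 2*(-12)*sqrt(-9)) + (31 + 49)*(-126) = (-12 + 2*(-12)*(3*I)) + 80*(-126) = (-12 - 72*I) - 10080 = -10092 - 72*I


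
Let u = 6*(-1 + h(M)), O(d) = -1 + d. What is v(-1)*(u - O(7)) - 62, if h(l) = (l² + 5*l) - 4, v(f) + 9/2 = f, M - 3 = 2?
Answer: -1514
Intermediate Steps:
M = 5 (M = 3 + 2 = 5)
v(f) = -9/2 + f
h(l) = -4 + l² + 5*l
u = 270 (u = 6*(-1 + (-4 + 5² + 5*5)) = 6*(-1 + (-4 + 25 + 25)) = 6*(-1 + 46) = 6*45 = 270)
v(-1)*(u - O(7)) - 62 = (-9/2 - 1)*(270 - (-1 + 7)) - 62 = -11*(270 - 1*6)/2 - 62 = -11*(270 - 6)/2 - 62 = -11/2*264 - 62 = -1452 - 62 = -1514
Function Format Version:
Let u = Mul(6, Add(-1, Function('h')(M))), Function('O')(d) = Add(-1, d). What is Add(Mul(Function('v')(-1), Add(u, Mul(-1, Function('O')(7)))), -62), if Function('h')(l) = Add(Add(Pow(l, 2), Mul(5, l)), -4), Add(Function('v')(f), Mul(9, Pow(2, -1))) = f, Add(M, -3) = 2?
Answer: -1514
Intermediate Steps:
M = 5 (M = Add(3, 2) = 5)
Function('v')(f) = Add(Rational(-9, 2), f)
Function('h')(l) = Add(-4, Pow(l, 2), Mul(5, l))
u = 270 (u = Mul(6, Add(-1, Add(-4, Pow(5, 2), Mul(5, 5)))) = Mul(6, Add(-1, Add(-4, 25, 25))) = Mul(6, Add(-1, 46)) = Mul(6, 45) = 270)
Add(Mul(Function('v')(-1), Add(u, Mul(-1, Function('O')(7)))), -62) = Add(Mul(Add(Rational(-9, 2), -1), Add(270, Mul(-1, Add(-1, 7)))), -62) = Add(Mul(Rational(-11, 2), Add(270, Mul(-1, 6))), -62) = Add(Mul(Rational(-11, 2), Add(270, -6)), -62) = Add(Mul(Rational(-11, 2), 264), -62) = Add(-1452, -62) = -1514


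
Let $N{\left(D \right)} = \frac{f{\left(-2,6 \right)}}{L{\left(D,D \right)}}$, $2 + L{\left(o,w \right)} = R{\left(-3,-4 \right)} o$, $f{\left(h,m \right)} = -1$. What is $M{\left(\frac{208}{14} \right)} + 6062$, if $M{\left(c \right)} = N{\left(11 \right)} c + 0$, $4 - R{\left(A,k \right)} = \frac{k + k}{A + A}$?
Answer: $\frac{1739638}{287} \approx 6061.5$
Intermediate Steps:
$R{\left(A,k \right)} = 4 - \frac{k}{A}$ ($R{\left(A,k \right)} = 4 - \frac{k + k}{A + A} = 4 - \frac{2 k}{2 A} = 4 - 2 k \frac{1}{2 A} = 4 - \frac{k}{A}$)
$L{\left(o,w \right)} = -2 + \frac{8 o}{3}$ ($L{\left(o,w \right)} = -2 + \left(4 - - \frac{4}{-3}\right) o = -2 + \left(4 - \left(-4\right) \left(- \frac{1}{3}\right)\right) o = -2 + \left(4 - \frac{4}{3}\right) o = -2 + \frac{8 o}{3}$)
$N{\left(D \right)} = - \frac{1}{-2 + \frac{8 D}{3}}$
$M{\left(c \right)} = - \frac{3 c}{82}$ ($M{\left(c \right)} = - \frac{3}{-6 + 8 \cdot 11} c + 0 = - \frac{3}{-6 + 88} c + 0 = - \frac{3}{82} c + 0 = \left(-3\right) \frac{1}{82} c + 0 = - \frac{3 c}{82} + 0 = - \frac{3 c}{82}$)
$M{\left(\frac{208}{14} \right)} + 6062 = - \frac{3 \cdot \frac{208}{14}}{82} + 6062 = - \frac{3 \cdot 208 \cdot \frac{1}{14}}{82} + 6062 = \left(- \frac{3}{82}\right) \frac{104}{7} + 6062 = - \frac{156}{287} + 6062 = \frac{1739638}{287}$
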